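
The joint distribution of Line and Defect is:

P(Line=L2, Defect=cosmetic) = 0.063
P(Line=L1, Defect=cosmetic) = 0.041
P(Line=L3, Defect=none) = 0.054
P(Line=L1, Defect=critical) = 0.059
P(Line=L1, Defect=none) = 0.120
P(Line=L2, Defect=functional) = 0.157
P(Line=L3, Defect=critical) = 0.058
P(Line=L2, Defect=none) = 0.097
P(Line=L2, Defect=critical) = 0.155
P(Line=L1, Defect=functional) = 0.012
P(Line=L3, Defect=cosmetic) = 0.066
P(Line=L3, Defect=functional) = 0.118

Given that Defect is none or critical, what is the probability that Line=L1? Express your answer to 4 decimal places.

P(Defect=none) = 0.120 + 0.097 + 0.054 = 0.271.
P(Defect=critical) = 0.059 + 0.155 + 0.058 = 0.272.
P(Defect ∈ {none, critical}) = 0.271 + 0.272 = 0.543; P(Line=L1, Defect ∈ {none, critical}) = 0.120 + 0.059 = 0.179.
P(Line=L1 | Defect ∈ {none, critical}) = 0.179/0.543 = 0.3297.

0.3297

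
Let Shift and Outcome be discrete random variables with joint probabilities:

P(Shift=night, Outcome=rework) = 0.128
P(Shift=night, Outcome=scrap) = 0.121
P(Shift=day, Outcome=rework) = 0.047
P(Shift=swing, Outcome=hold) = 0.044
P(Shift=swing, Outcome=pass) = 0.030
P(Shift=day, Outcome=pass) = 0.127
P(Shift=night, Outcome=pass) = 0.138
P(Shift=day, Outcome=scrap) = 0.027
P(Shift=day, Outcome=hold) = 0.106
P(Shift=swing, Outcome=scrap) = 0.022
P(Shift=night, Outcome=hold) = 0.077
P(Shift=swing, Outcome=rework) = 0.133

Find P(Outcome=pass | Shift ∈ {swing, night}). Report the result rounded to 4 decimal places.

0.2424

P(Shift=swing) = 0.030 + 0.133 + 0.022 + 0.044 = 0.229.
P(Shift=night) = 0.138 + 0.128 + 0.121 + 0.077 = 0.464.
P(Shift ∈ {swing, night}) = 0.229 + 0.464 = 0.693; P(Outcome=pass, Shift ∈ {swing, night}) = 0.030 + 0.138 = 0.168.
P(Outcome=pass | Shift ∈ {swing, night}) = 0.168/0.693 = 0.2424.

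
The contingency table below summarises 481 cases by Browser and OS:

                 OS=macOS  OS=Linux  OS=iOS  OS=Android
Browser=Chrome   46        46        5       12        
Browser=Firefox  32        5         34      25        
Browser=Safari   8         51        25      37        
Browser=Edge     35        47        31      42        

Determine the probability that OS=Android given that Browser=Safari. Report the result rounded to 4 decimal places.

0.3058

Total with Browser=Safari: 8 + 51 + 25 + 37 = 121.
P(OS=Android | Browser=Safari) = 37/121 = 0.3058.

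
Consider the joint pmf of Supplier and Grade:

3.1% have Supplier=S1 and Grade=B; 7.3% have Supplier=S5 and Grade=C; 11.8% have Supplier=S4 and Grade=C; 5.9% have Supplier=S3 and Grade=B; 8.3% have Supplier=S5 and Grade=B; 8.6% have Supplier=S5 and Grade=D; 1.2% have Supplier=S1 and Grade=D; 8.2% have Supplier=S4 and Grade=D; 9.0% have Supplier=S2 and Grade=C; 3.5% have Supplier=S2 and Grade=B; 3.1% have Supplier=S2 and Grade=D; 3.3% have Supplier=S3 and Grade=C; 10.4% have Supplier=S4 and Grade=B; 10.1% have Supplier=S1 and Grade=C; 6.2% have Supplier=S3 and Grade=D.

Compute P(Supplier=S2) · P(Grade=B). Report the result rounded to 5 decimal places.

0.04867

P(Supplier=S2) = 0.035 + 0.090 + 0.031 = 0.156.
P(Grade=B) = 0.031 + 0.035 + 0.059 + 0.104 + 0.083 = 0.312.
Product: 0.156 × 0.312 = 0.04867.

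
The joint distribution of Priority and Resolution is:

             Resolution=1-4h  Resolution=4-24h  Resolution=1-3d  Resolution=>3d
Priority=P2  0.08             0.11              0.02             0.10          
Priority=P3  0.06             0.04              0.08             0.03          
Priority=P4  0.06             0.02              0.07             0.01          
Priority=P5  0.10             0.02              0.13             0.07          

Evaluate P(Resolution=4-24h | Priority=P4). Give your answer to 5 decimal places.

0.12500

P(Priority=P4) = 0.06 + 0.02 + 0.07 + 0.01 = 0.16.
P(Resolution=4-24h | Priority=P4) = 0.02/0.16 = 0.12500.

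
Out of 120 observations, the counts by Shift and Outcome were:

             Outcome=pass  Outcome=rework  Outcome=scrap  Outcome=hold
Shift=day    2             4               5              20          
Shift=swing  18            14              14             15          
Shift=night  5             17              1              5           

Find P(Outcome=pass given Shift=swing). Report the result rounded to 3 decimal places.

0.295

Total with Shift=swing: 18 + 14 + 14 + 15 = 61.
P(Outcome=pass | Shift=swing) = 18/61 = 0.295.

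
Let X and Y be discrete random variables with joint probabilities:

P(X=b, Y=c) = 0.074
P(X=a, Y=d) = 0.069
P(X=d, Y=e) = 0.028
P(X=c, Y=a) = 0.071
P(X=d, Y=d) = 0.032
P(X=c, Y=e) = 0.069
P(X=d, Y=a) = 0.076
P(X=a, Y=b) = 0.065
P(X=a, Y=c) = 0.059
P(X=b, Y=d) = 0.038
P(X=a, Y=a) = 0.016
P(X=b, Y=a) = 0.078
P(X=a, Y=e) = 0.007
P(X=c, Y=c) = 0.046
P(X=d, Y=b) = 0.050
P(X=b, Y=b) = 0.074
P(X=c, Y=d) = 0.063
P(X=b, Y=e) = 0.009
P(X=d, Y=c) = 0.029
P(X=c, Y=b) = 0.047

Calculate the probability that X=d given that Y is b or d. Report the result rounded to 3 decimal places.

P(Y=b) = 0.065 + 0.074 + 0.047 + 0.050 = 0.236.
P(Y=d) = 0.069 + 0.038 + 0.063 + 0.032 = 0.202.
P(Y ∈ {b, d}) = 0.236 + 0.202 = 0.438; P(X=d, Y ∈ {b, d}) = 0.050 + 0.032 = 0.082.
P(X=d | Y ∈ {b, d}) = 0.082/0.438 = 0.187.

0.187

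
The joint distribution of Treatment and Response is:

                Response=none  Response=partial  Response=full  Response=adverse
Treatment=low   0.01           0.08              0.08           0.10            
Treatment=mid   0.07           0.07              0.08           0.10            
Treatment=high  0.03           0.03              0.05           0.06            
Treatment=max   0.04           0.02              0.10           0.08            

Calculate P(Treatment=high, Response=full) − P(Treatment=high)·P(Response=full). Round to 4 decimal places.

P(Treatment=high) = 0.03 + 0.03 + 0.05 + 0.06 = 0.17.
P(Response=full) = 0.08 + 0.08 + 0.05 + 0.10 = 0.31.
P(Treatment=high, Response=full) − P(Treatment=high)P(Response=full) = 0.05 − 0.17×0.31 = -0.0027.

-0.0027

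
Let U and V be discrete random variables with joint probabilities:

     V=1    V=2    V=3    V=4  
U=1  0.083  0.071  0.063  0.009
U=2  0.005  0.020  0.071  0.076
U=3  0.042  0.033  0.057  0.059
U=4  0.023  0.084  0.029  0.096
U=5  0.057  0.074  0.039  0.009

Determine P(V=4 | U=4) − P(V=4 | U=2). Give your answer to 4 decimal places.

P(U=4) = 0.023 + 0.084 + 0.029 + 0.096 = 0.232; P(V=4 | U=4) = 0.096/0.232 = 0.41379.
P(U=2) = 0.005 + 0.020 + 0.071 + 0.076 = 0.172; P(V=4 | U=2) = 0.076/0.172 = 0.44186.
Difference = -0.0281.

-0.0281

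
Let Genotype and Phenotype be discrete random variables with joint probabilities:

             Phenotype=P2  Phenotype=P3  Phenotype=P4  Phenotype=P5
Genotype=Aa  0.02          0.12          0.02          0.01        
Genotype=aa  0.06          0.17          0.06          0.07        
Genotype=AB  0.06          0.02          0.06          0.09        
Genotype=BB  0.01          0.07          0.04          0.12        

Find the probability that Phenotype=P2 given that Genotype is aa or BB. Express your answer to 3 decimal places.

0.117

P(Genotype=aa) = 0.06 + 0.17 + 0.06 + 0.07 = 0.36.
P(Genotype=BB) = 0.01 + 0.07 + 0.04 + 0.12 = 0.24.
P(Genotype ∈ {aa, BB}) = 0.36 + 0.24 = 0.60; P(Phenotype=P2, Genotype ∈ {aa, BB}) = 0.06 + 0.01 = 0.07.
P(Phenotype=P2 | Genotype ∈ {aa, BB}) = 0.07/0.60 = 0.117.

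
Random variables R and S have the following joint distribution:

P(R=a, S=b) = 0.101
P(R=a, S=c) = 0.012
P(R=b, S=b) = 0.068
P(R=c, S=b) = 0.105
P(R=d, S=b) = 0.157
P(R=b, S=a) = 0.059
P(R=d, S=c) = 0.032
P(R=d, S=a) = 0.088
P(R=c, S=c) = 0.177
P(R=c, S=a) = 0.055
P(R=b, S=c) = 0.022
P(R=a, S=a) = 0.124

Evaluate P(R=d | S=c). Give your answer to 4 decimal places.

0.1317

P(S=c) = 0.012 + 0.022 + 0.177 + 0.032 = 0.243.
P(R=d | S=c) = 0.032/0.243 = 0.1317.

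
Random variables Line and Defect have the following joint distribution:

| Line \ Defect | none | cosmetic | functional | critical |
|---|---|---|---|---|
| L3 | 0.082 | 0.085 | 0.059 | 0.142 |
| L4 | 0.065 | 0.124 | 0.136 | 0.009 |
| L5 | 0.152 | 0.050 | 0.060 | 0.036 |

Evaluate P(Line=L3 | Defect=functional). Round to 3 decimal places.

0.231

P(Defect=functional) = 0.059 + 0.136 + 0.060 = 0.255.
P(Line=L3 | Defect=functional) = 0.059/0.255 = 0.231.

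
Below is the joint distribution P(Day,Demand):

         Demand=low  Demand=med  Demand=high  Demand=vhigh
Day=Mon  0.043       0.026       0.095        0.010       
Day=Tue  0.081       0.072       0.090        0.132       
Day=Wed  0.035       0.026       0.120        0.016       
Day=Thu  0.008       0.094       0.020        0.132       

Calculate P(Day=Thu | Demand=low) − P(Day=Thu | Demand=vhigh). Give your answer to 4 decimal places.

P(Demand=low) = 0.043 + 0.081 + 0.035 + 0.008 = 0.167; P(Day=Thu | Demand=low) = 0.008/0.167 = 0.04790.
P(Demand=vhigh) = 0.010 + 0.132 + 0.016 + 0.132 = 0.290; P(Day=Thu | Demand=vhigh) = 0.132/0.290 = 0.45517.
Difference = -0.4073.

-0.4073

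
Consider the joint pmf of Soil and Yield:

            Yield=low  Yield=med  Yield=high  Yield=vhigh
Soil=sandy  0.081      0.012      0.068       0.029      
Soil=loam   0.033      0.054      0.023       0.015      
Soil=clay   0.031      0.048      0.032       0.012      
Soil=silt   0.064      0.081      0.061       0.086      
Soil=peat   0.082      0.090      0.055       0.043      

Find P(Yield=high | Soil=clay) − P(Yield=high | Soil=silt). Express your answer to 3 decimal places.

0.051

P(Soil=clay) = 0.031 + 0.048 + 0.032 + 0.012 = 0.123; P(Yield=high | Soil=clay) = 0.032/0.123 = 0.2602.
P(Soil=silt) = 0.064 + 0.081 + 0.061 + 0.086 = 0.292; P(Yield=high | Soil=silt) = 0.061/0.292 = 0.2089.
Difference = 0.051.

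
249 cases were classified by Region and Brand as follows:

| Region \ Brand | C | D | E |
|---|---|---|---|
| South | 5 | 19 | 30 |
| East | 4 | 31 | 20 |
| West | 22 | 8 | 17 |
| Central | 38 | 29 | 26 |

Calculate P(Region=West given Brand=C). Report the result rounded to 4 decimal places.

Total with Brand=C: 5 + 4 + 22 + 38 = 69.
P(Region=West | Brand=C) = 22/69 = 0.3188.

0.3188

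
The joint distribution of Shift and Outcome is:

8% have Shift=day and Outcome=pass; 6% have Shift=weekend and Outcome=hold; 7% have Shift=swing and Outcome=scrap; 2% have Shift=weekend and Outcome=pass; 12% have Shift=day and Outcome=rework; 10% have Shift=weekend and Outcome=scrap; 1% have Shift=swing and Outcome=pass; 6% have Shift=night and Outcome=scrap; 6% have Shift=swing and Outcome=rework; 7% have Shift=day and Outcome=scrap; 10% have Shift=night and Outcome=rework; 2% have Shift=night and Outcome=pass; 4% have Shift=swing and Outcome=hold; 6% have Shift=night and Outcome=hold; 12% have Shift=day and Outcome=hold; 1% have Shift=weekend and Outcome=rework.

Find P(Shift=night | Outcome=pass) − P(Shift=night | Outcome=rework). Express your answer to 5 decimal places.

P(Outcome=pass) = 0.08 + 0.01 + 0.02 + 0.02 = 0.13; P(Shift=night | Outcome=pass) = 0.02/0.13 = 0.153846.
P(Outcome=rework) = 0.12 + 0.06 + 0.10 + 0.01 = 0.29; P(Shift=night | Outcome=rework) = 0.10/0.29 = 0.344828.
Difference = -0.19098.

-0.19098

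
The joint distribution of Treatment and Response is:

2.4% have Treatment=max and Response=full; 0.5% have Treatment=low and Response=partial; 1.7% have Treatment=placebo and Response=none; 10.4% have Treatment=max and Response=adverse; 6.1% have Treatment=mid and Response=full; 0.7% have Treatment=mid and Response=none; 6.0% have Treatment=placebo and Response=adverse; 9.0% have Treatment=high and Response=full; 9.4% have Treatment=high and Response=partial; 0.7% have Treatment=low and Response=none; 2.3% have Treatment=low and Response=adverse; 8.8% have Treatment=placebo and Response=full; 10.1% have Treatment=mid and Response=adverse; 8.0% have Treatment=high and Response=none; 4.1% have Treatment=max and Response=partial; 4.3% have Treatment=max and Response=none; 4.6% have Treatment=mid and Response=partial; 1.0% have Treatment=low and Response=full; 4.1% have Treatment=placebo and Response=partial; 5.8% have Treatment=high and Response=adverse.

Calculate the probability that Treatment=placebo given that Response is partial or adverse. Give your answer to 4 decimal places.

P(Response=partial) = 0.041 + 0.005 + 0.046 + 0.094 + 0.041 = 0.227.
P(Response=adverse) = 0.060 + 0.023 + 0.101 + 0.058 + 0.104 = 0.346.
P(Response ∈ {partial, adverse}) = 0.227 + 0.346 = 0.573; P(Treatment=placebo, Response ∈ {partial, adverse}) = 0.041 + 0.060 = 0.101.
P(Treatment=placebo | Response ∈ {partial, adverse}) = 0.101/0.573 = 0.1763.

0.1763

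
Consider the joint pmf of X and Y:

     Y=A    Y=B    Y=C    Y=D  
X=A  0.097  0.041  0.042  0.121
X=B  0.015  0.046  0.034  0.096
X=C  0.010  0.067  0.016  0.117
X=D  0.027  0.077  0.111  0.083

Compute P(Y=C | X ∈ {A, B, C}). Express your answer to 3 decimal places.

P(X=A) = 0.097 + 0.041 + 0.042 + 0.121 = 0.301.
P(X=B) = 0.015 + 0.046 + 0.034 + 0.096 = 0.191.
P(X=C) = 0.010 + 0.067 + 0.016 + 0.117 = 0.210.
P(X ∈ {A, B, C}) = 0.301 + 0.191 + 0.210 = 0.702; P(Y=C, X ∈ {A, B, C}) = 0.042 + 0.034 + 0.016 = 0.092.
P(Y=C | X ∈ {A, B, C}) = 0.092/0.702 = 0.131.

0.131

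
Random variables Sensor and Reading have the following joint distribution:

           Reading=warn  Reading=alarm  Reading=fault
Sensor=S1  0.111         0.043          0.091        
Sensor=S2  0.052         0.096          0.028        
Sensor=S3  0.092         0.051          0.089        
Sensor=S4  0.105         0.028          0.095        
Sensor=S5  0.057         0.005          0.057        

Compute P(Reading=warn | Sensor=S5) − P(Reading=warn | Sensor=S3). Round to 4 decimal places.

P(Sensor=S5) = 0.057 + 0.005 + 0.057 = 0.119; P(Reading=warn | Sensor=S5) = 0.057/0.119 = 0.47899.
P(Sensor=S3) = 0.092 + 0.051 + 0.089 = 0.232; P(Reading=warn | Sensor=S3) = 0.092/0.232 = 0.39655.
Difference = 0.0824.

0.0824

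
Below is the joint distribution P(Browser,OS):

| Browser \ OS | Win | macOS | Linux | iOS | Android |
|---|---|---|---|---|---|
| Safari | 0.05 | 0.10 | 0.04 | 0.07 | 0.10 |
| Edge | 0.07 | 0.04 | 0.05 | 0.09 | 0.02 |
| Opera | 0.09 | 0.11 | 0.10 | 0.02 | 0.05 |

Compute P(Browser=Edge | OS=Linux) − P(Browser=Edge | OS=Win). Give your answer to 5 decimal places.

-0.07018

P(OS=Linux) = 0.04 + 0.05 + 0.10 = 0.19; P(Browser=Edge | OS=Linux) = 0.05/0.19 = 0.263158.
P(OS=Win) = 0.05 + 0.07 + 0.09 = 0.21; P(Browser=Edge | OS=Win) = 0.07/0.21 = 0.333333.
Difference = -0.07018.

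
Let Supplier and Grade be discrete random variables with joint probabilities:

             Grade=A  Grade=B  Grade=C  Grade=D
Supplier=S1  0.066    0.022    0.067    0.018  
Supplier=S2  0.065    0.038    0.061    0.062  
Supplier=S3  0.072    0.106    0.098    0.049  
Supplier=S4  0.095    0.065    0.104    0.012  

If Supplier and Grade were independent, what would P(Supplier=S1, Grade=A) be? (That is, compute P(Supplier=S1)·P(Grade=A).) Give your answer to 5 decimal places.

0.05155

P(Supplier=S1) = 0.066 + 0.022 + 0.067 + 0.018 = 0.173.
P(Grade=A) = 0.066 + 0.065 + 0.072 + 0.095 = 0.298.
Product: 0.173 × 0.298 = 0.05155.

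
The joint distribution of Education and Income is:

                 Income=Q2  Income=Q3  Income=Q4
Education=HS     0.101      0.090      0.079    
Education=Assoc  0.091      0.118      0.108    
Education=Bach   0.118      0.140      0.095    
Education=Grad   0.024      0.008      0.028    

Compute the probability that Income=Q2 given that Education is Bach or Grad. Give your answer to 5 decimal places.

0.34383

P(Education=Bach) = 0.118 + 0.140 + 0.095 = 0.353.
P(Education=Grad) = 0.024 + 0.008 + 0.028 = 0.060.
P(Education ∈ {Bach, Grad}) = 0.353 + 0.060 = 0.413; P(Income=Q2, Education ∈ {Bach, Grad}) = 0.118 + 0.024 = 0.142.
P(Income=Q2 | Education ∈ {Bach, Grad}) = 0.142/0.413 = 0.34383.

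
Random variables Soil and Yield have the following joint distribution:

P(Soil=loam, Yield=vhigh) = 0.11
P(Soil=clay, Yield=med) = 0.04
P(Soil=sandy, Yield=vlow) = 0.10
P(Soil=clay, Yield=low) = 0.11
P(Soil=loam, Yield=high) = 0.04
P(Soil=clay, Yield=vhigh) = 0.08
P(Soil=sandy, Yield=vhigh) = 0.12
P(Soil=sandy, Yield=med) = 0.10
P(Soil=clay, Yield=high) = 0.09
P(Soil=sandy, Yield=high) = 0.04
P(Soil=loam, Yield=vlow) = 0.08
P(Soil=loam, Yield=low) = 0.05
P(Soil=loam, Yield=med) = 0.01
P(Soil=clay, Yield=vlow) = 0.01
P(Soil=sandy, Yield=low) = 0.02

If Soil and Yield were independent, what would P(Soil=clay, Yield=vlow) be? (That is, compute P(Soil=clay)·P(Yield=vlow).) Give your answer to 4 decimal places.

P(Soil=clay) = 0.01 + 0.11 + 0.04 + 0.09 + 0.08 = 0.33.
P(Yield=vlow) = 0.10 + 0.08 + 0.01 = 0.19.
Product: 0.33 × 0.19 = 0.0627.

0.0627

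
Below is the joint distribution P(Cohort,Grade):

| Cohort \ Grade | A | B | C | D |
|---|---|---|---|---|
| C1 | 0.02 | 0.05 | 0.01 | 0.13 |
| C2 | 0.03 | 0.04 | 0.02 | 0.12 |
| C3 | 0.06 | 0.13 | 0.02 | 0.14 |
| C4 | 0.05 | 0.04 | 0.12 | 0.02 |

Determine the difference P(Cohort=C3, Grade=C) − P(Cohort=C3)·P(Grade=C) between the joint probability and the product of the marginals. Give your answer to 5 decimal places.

-0.03950

P(Cohort=C3) = 0.06 + 0.13 + 0.02 + 0.14 = 0.35.
P(Grade=C) = 0.01 + 0.02 + 0.02 + 0.12 = 0.17.
P(Cohort=C3, Grade=C) − P(Cohort=C3)P(Grade=C) = 0.02 − 0.35×0.17 = -0.03950.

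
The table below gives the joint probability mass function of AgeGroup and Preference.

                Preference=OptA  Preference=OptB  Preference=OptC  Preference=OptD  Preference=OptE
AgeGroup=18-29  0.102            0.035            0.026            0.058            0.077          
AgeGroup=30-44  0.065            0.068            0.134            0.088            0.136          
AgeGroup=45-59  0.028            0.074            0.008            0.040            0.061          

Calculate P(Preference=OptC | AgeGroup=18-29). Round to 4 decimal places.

0.0872

P(AgeGroup=18-29) = 0.102 + 0.035 + 0.026 + 0.058 + 0.077 = 0.298.
P(Preference=OptC | AgeGroup=18-29) = 0.026/0.298 = 0.0872.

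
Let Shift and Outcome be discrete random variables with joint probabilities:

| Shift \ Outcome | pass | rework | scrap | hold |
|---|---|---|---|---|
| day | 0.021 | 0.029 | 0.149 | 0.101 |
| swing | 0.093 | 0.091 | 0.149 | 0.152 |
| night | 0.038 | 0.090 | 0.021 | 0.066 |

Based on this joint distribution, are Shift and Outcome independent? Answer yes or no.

no

P(Shift=day) = 0.300 and P(Outcome=scrap) = 0.319, so their product is 0.09570, but P(Shift=day, Outcome=scrap) = 0.149. Since these differ, Shift and Outcome are not independent.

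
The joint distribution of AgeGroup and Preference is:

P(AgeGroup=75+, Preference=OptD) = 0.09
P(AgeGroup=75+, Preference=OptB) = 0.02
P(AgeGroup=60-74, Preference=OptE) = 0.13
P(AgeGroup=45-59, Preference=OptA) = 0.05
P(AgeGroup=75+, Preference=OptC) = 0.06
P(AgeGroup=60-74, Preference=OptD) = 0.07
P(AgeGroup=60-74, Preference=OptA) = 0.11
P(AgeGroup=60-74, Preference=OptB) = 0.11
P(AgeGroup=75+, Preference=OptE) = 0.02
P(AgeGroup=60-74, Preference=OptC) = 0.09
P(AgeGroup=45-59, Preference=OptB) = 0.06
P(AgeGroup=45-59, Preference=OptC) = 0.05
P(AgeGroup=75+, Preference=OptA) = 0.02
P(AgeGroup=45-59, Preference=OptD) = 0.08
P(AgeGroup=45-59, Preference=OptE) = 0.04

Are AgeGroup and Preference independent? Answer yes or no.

no

P(AgeGroup=60-74) = 0.51 and P(Preference=OptD) = 0.24, so their product is 0.1224, but P(AgeGroup=60-74, Preference=OptD) = 0.07. Since these differ, AgeGroup and Preference are not independent.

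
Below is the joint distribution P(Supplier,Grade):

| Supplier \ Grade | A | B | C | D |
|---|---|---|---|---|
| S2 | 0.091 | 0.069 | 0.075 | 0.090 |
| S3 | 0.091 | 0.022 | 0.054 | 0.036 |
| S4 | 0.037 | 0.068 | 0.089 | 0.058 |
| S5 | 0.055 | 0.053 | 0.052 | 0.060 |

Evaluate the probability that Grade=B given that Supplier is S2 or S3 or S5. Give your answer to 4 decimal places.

0.1925

P(Supplier=S2) = 0.091 + 0.069 + 0.075 + 0.090 = 0.325.
P(Supplier=S3) = 0.091 + 0.022 + 0.054 + 0.036 = 0.203.
P(Supplier=S5) = 0.055 + 0.053 + 0.052 + 0.060 = 0.220.
P(Supplier ∈ {S2, S3, S5}) = 0.325 + 0.203 + 0.220 = 0.748; P(Grade=B, Supplier ∈ {S2, S3, S5}) = 0.069 + 0.022 + 0.053 = 0.144.
P(Grade=B | Supplier ∈ {S2, S3, S5}) = 0.144/0.748 = 0.1925.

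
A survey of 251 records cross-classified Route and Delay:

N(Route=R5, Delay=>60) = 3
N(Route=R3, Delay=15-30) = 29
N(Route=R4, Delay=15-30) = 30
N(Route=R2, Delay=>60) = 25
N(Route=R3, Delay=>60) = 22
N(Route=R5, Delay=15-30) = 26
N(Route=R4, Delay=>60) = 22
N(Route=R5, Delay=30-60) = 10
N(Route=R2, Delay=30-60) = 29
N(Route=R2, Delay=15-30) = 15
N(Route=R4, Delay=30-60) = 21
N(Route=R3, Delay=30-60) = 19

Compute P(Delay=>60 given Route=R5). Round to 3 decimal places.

0.077

Total with Route=R5: 26 + 10 + 3 = 39.
P(Delay=>60 | Route=R5) = 3/39 = 0.077.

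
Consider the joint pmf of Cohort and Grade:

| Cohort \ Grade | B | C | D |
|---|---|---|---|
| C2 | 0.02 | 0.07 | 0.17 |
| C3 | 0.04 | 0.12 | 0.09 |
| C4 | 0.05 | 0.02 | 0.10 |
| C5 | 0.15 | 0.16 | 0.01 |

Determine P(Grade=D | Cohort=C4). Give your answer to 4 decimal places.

P(Cohort=C4) = 0.05 + 0.02 + 0.10 = 0.17.
P(Grade=D | Cohort=C4) = 0.10/0.17 = 0.5882.

0.5882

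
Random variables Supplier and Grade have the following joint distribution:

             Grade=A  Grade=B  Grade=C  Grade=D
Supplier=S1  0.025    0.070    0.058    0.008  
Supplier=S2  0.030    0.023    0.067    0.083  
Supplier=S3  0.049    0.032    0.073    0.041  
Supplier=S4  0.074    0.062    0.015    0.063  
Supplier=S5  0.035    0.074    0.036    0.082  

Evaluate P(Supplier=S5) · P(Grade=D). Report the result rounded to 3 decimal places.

0.063

P(Supplier=S5) = 0.035 + 0.074 + 0.036 + 0.082 = 0.227.
P(Grade=D) = 0.008 + 0.083 + 0.041 + 0.063 + 0.082 = 0.277.
Product: 0.227 × 0.277 = 0.063.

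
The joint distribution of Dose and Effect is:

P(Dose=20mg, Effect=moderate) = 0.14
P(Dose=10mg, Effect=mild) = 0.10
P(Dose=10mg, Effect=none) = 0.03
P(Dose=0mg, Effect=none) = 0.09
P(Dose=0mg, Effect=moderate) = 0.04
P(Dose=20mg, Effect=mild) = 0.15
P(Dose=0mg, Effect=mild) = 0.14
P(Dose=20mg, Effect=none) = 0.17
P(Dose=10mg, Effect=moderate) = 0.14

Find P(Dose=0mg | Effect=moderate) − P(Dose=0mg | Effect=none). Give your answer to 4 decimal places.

-0.1853

P(Effect=moderate) = 0.04 + 0.14 + 0.14 = 0.32; P(Dose=0mg | Effect=moderate) = 0.04/0.32 = 0.12500.
P(Effect=none) = 0.09 + 0.03 + 0.17 = 0.29; P(Dose=0mg | Effect=none) = 0.09/0.29 = 0.31034.
Difference = -0.1853.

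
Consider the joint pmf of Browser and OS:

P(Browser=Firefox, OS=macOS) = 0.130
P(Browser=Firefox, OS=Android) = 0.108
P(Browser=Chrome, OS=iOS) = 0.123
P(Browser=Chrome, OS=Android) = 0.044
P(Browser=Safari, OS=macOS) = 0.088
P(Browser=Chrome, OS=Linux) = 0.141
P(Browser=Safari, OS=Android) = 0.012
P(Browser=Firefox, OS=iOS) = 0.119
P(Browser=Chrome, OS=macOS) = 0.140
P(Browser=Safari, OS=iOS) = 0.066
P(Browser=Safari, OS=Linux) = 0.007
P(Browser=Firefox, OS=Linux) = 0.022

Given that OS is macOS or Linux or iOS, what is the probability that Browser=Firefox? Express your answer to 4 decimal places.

P(OS=macOS) = 0.140 + 0.130 + 0.088 = 0.358.
P(OS=Linux) = 0.141 + 0.022 + 0.007 = 0.170.
P(OS=iOS) = 0.123 + 0.119 + 0.066 = 0.308.
P(OS ∈ {macOS, Linux, iOS}) = 0.358 + 0.170 + 0.308 = 0.836; P(Browser=Firefox, OS ∈ {macOS, Linux, iOS}) = 0.130 + 0.022 + 0.119 = 0.271.
P(Browser=Firefox | OS ∈ {macOS, Linux, iOS}) = 0.271/0.836 = 0.3242.

0.3242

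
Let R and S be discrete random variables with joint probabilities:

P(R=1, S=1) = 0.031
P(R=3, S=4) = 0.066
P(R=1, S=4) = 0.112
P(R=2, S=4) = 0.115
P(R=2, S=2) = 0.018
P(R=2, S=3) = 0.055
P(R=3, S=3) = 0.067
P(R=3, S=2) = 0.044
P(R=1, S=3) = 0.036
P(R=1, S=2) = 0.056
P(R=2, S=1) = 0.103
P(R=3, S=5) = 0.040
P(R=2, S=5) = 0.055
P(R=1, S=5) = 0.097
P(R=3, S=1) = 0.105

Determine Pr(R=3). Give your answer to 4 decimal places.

0.3220

P(R=3) = 0.105 + 0.044 + 0.067 + 0.066 + 0.040 = 0.322.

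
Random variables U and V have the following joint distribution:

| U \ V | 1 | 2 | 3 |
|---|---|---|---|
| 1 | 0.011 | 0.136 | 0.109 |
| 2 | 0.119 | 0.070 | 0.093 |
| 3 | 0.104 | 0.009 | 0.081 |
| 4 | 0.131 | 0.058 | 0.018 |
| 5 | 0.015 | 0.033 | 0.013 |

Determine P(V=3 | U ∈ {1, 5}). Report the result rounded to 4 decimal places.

P(U=1) = 0.011 + 0.136 + 0.109 = 0.256.
P(U=5) = 0.015 + 0.033 + 0.013 = 0.061.
P(U ∈ {1, 5}) = 0.256 + 0.061 = 0.317; P(V=3, U ∈ {1, 5}) = 0.109 + 0.013 = 0.122.
P(V=3 | U ∈ {1, 5}) = 0.122/0.317 = 0.3849.

0.3849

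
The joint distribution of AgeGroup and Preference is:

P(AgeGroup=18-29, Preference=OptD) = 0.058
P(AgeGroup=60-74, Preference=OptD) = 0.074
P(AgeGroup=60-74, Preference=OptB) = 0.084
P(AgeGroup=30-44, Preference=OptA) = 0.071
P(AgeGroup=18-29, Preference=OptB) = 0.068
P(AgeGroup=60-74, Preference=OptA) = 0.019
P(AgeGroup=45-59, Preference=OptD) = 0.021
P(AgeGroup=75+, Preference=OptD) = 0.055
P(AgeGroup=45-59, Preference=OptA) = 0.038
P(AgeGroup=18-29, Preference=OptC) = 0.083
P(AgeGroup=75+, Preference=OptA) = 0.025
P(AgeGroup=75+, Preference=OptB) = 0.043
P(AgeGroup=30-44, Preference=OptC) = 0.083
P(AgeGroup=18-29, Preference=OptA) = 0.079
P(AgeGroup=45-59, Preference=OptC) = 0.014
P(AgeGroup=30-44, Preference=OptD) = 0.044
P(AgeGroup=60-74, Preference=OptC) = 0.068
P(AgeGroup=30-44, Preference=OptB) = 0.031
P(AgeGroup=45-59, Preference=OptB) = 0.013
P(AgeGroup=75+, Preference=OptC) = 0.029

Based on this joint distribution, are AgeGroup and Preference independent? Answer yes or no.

P(AgeGroup=60-74) = 0.245 and P(Preference=OptA) = 0.232, so their product is 0.05684, but P(AgeGroup=60-74, Preference=OptA) = 0.019. Since these differ, AgeGroup and Preference are not independent.

no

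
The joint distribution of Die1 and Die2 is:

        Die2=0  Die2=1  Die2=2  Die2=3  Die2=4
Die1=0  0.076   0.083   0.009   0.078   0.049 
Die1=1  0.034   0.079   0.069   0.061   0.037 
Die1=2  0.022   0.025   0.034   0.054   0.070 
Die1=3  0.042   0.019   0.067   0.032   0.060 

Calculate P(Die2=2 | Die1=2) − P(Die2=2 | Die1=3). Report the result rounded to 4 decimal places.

-0.1387

P(Die1=2) = 0.022 + 0.025 + 0.034 + 0.054 + 0.070 = 0.205; P(Die2=2 | Die1=2) = 0.034/0.205 = 0.16585.
P(Die1=3) = 0.042 + 0.019 + 0.067 + 0.032 + 0.060 = 0.220; P(Die2=2 | Die1=3) = 0.067/0.220 = 0.30455.
Difference = -0.1387.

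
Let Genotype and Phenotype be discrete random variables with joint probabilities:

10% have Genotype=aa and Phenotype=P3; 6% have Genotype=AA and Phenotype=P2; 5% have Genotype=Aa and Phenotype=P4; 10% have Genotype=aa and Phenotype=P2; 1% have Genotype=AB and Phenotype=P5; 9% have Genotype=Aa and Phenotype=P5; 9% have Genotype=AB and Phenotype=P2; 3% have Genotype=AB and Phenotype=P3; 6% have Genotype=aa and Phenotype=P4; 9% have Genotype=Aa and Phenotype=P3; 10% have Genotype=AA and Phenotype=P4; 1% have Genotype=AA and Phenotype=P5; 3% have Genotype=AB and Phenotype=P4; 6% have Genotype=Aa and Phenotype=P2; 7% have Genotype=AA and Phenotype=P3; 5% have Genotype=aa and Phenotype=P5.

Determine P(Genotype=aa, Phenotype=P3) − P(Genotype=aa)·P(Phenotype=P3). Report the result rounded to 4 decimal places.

P(Genotype=aa) = 0.10 + 0.10 + 0.06 + 0.05 = 0.31.
P(Phenotype=P3) = 0.07 + 0.09 + 0.10 + 0.03 = 0.29.
P(Genotype=aa, Phenotype=P3) − P(Genotype=aa)P(Phenotype=P3) = 0.10 − 0.31×0.29 = 0.0101.

0.0101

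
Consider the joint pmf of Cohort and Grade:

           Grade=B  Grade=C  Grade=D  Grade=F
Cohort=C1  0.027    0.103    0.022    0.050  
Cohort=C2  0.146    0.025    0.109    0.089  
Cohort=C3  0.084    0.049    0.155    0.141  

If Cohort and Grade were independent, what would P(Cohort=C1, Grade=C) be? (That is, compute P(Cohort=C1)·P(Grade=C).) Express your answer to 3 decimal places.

P(Cohort=C1) = 0.027 + 0.103 + 0.022 + 0.050 = 0.202.
P(Grade=C) = 0.103 + 0.025 + 0.049 = 0.177.
Product: 0.202 × 0.177 = 0.036.

0.036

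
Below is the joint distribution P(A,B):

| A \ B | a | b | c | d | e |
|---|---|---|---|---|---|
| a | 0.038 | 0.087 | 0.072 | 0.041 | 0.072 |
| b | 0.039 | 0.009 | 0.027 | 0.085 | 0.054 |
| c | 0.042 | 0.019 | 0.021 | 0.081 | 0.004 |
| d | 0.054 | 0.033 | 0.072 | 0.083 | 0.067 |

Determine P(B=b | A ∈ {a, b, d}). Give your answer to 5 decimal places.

P(A=a) = 0.038 + 0.087 + 0.072 + 0.041 + 0.072 = 0.310.
P(A=b) = 0.039 + 0.009 + 0.027 + 0.085 + 0.054 = 0.214.
P(A=d) = 0.054 + 0.033 + 0.072 + 0.083 + 0.067 = 0.309.
P(A ∈ {a, b, d}) = 0.310 + 0.214 + 0.309 = 0.833; P(B=b, A ∈ {a, b, d}) = 0.087 + 0.009 + 0.033 = 0.129.
P(B=b | A ∈ {a, b, d}) = 0.129/0.833 = 0.15486.

0.15486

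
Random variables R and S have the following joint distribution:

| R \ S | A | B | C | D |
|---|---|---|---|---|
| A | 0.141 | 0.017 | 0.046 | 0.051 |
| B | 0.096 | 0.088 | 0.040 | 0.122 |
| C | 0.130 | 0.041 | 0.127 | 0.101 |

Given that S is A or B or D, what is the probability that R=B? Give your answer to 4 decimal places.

0.3888

P(S=A) = 0.141 + 0.096 + 0.130 = 0.367.
P(S=B) = 0.017 + 0.088 + 0.041 = 0.146.
P(S=D) = 0.051 + 0.122 + 0.101 = 0.274.
P(S ∈ {A, B, D}) = 0.367 + 0.146 + 0.274 = 0.787; P(R=B, S ∈ {A, B, D}) = 0.096 + 0.088 + 0.122 = 0.306.
P(R=B | S ∈ {A, B, D}) = 0.306/0.787 = 0.3888.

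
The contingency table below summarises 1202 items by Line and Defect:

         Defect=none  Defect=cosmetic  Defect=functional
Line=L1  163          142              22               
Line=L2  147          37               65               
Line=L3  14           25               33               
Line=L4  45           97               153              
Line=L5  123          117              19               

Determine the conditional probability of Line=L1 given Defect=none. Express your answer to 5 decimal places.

0.33130

Total with Defect=none: 163 + 147 + 14 + 45 + 123 = 492.
P(Line=L1 | Defect=none) = 163/492 = 0.33130.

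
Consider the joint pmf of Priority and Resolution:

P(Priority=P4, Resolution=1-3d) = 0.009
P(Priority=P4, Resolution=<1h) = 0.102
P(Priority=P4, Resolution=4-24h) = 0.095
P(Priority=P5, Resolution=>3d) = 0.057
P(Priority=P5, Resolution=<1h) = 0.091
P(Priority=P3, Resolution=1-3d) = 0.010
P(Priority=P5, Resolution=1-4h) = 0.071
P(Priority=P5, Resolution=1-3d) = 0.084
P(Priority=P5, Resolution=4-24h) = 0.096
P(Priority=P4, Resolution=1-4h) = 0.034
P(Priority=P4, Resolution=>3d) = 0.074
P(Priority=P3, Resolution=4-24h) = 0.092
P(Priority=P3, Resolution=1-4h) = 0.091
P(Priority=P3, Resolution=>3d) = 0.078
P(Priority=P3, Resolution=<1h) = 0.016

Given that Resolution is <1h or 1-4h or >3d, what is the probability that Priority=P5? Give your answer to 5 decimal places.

0.35668

P(Resolution=<1h) = 0.016 + 0.102 + 0.091 = 0.209.
P(Resolution=1-4h) = 0.091 + 0.034 + 0.071 = 0.196.
P(Resolution=>3d) = 0.078 + 0.074 + 0.057 = 0.209.
P(Resolution ∈ {<1h, 1-4h, >3d}) = 0.209 + 0.196 + 0.209 = 0.614; P(Priority=P5, Resolution ∈ {<1h, 1-4h, >3d}) = 0.091 + 0.071 + 0.057 = 0.219.
P(Priority=P5 | Resolution ∈ {<1h, 1-4h, >3d}) = 0.219/0.614 = 0.35668.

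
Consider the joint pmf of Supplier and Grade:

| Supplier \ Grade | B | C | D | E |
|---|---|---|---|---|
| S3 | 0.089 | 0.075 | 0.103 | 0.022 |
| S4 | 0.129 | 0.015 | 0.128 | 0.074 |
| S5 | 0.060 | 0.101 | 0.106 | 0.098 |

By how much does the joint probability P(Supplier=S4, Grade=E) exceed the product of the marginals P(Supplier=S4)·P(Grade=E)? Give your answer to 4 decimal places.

P(Supplier=S4) = 0.129 + 0.015 + 0.128 + 0.074 = 0.346.
P(Grade=E) = 0.022 + 0.074 + 0.098 = 0.194.
P(Supplier=S4, Grade=E) − P(Supplier=S4)P(Grade=E) = 0.074 − 0.346×0.194 = 0.0069.

0.0069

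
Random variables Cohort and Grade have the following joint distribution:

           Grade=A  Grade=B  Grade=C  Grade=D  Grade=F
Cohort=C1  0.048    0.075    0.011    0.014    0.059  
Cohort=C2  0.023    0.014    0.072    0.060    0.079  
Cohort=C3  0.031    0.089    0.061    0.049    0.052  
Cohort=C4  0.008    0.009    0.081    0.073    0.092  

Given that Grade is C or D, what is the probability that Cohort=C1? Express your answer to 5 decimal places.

P(Grade=C) = 0.011 + 0.072 + 0.061 + 0.081 = 0.225.
P(Grade=D) = 0.014 + 0.060 + 0.049 + 0.073 = 0.196.
P(Grade ∈ {C, D}) = 0.225 + 0.196 = 0.421; P(Cohort=C1, Grade ∈ {C, D}) = 0.011 + 0.014 = 0.025.
P(Cohort=C1 | Grade ∈ {C, D}) = 0.025/0.421 = 0.05938.

0.05938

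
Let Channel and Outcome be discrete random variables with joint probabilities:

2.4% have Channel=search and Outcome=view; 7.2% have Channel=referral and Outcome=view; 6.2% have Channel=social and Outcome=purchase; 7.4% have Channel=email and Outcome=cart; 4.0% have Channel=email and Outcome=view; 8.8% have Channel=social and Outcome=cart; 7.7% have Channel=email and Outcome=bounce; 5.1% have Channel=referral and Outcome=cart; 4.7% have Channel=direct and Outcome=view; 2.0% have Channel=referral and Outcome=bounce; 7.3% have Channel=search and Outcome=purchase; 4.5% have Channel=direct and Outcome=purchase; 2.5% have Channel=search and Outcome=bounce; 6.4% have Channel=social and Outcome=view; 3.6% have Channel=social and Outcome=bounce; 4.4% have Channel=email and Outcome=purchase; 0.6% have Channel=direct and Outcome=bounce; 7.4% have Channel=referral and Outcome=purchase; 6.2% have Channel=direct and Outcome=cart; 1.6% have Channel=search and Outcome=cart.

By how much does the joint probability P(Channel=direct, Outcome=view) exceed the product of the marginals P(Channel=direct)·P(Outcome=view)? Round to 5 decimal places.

P(Channel=direct) = 0.006 + 0.047 + 0.062 + 0.045 = 0.160.
P(Outcome=view) = 0.040 + 0.024 + 0.064 + 0.047 + 0.072 = 0.247.
P(Channel=direct, Outcome=view) − P(Channel=direct)P(Outcome=view) = 0.047 − 0.160×0.247 = 0.00748.

0.00748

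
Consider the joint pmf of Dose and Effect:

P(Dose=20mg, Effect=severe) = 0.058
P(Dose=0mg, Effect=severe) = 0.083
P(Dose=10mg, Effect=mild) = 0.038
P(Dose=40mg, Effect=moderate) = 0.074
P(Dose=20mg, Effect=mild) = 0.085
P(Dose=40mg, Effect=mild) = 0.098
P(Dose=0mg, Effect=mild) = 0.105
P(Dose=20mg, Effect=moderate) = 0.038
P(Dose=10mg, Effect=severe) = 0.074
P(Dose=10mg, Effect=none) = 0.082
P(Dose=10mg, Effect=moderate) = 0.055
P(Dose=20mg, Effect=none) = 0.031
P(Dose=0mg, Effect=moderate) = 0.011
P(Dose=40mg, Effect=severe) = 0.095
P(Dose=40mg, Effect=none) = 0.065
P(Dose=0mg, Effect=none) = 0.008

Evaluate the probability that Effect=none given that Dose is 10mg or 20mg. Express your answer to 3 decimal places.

P(Dose=10mg) = 0.082 + 0.038 + 0.055 + 0.074 = 0.249.
P(Dose=20mg) = 0.031 + 0.085 + 0.038 + 0.058 = 0.212.
P(Dose ∈ {10mg, 20mg}) = 0.249 + 0.212 = 0.461; P(Effect=none, Dose ∈ {10mg, 20mg}) = 0.082 + 0.031 = 0.113.
P(Effect=none | Dose ∈ {10mg, 20mg}) = 0.113/0.461 = 0.245.

0.245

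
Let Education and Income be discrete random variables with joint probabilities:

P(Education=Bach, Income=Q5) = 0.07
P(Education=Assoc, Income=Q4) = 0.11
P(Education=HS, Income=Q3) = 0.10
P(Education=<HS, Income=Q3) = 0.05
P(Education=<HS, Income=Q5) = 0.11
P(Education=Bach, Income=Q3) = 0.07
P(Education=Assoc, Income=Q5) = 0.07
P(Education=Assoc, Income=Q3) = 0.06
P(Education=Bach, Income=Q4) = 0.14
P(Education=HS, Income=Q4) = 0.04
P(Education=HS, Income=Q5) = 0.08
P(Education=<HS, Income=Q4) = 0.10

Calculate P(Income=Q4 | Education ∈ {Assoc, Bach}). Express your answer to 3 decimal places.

P(Education=Assoc) = 0.06 + 0.11 + 0.07 = 0.24.
P(Education=Bach) = 0.07 + 0.14 + 0.07 = 0.28.
P(Education ∈ {Assoc, Bach}) = 0.24 + 0.28 = 0.52; P(Income=Q4, Education ∈ {Assoc, Bach}) = 0.11 + 0.14 = 0.25.
P(Income=Q4 | Education ∈ {Assoc, Bach}) = 0.25/0.52 = 0.481.

0.481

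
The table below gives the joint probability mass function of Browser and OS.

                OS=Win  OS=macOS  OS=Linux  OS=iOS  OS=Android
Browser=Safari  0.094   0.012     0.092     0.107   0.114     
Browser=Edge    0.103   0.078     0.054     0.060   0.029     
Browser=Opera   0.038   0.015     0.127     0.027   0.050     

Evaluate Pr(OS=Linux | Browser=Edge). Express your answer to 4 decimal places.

0.1667

P(Browser=Edge) = 0.103 + 0.078 + 0.054 + 0.060 + 0.029 = 0.324.
P(OS=Linux | Browser=Edge) = 0.054/0.324 = 0.1667.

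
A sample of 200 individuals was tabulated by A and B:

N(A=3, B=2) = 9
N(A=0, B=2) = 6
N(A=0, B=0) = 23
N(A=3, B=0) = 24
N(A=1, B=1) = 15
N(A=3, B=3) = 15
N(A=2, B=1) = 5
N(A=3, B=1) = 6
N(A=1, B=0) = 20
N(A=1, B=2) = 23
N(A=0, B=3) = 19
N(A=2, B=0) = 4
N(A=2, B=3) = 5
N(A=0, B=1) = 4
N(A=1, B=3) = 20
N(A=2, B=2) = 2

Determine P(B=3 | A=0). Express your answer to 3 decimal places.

0.365

Total with A=0: 23 + 4 + 6 + 19 = 52.
P(B=3 | A=0) = 19/52 = 0.365.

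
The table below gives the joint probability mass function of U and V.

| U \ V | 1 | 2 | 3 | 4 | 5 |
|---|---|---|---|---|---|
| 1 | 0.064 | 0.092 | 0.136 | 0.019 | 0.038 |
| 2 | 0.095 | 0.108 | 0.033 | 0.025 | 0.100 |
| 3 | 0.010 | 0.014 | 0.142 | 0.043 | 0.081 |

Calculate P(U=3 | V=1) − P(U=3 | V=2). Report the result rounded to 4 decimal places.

-0.0062

P(V=1) = 0.064 + 0.095 + 0.010 = 0.169; P(U=3 | V=1) = 0.010/0.169 = 0.05917.
P(V=2) = 0.092 + 0.108 + 0.014 = 0.214; P(U=3 | V=2) = 0.014/0.214 = 0.06542.
Difference = -0.0062.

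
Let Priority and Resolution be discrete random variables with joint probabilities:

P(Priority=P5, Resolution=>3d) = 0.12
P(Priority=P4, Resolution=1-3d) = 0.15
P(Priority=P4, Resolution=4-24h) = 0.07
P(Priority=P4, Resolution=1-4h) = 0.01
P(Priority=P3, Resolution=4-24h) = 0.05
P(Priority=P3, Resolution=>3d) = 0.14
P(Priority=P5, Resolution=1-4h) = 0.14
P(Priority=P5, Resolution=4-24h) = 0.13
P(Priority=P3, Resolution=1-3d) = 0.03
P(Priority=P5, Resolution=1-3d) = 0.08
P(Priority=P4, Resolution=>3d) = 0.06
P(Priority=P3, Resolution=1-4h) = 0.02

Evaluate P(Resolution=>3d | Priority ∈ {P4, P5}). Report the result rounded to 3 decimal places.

0.237

P(Priority=P4) = 0.01 + 0.07 + 0.15 + 0.06 = 0.29.
P(Priority=P5) = 0.14 + 0.13 + 0.08 + 0.12 = 0.47.
P(Priority ∈ {P4, P5}) = 0.29 + 0.47 = 0.76; P(Resolution=>3d, Priority ∈ {P4, P5}) = 0.06 + 0.12 = 0.18.
P(Resolution=>3d | Priority ∈ {P4, P5}) = 0.18/0.76 = 0.237.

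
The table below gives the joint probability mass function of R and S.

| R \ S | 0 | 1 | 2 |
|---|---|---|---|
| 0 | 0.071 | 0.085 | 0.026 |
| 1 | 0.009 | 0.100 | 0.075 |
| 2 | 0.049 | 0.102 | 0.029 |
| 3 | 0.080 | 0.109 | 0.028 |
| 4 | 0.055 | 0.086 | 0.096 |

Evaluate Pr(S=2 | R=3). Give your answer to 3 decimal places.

0.129

P(R=3) = 0.080 + 0.109 + 0.028 = 0.217.
P(S=2 | R=3) = 0.028/0.217 = 0.129.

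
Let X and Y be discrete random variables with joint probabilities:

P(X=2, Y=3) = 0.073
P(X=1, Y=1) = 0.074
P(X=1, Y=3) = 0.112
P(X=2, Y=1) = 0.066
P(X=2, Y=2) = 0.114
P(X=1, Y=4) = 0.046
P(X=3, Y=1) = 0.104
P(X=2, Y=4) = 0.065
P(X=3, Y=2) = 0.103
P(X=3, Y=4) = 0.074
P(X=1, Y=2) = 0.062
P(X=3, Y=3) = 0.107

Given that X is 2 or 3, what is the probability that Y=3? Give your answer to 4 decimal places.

P(X=2) = 0.066 + 0.114 + 0.073 + 0.065 = 0.318.
P(X=3) = 0.104 + 0.103 + 0.107 + 0.074 = 0.388.
P(X ∈ {2, 3}) = 0.318 + 0.388 = 0.706; P(Y=3, X ∈ {2, 3}) = 0.073 + 0.107 = 0.180.
P(Y=3 | X ∈ {2, 3}) = 0.180/0.706 = 0.2550.

0.2550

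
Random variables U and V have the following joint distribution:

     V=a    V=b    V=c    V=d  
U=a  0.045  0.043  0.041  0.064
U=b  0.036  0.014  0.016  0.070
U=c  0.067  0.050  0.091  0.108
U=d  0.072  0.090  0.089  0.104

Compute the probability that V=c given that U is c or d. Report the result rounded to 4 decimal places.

P(U=c) = 0.067 + 0.050 + 0.091 + 0.108 = 0.316.
P(U=d) = 0.072 + 0.090 + 0.089 + 0.104 = 0.355.
P(U ∈ {c, d}) = 0.316 + 0.355 = 0.671; P(V=c, U ∈ {c, d}) = 0.091 + 0.089 = 0.180.
P(V=c | U ∈ {c, d}) = 0.180/0.671 = 0.2683.

0.2683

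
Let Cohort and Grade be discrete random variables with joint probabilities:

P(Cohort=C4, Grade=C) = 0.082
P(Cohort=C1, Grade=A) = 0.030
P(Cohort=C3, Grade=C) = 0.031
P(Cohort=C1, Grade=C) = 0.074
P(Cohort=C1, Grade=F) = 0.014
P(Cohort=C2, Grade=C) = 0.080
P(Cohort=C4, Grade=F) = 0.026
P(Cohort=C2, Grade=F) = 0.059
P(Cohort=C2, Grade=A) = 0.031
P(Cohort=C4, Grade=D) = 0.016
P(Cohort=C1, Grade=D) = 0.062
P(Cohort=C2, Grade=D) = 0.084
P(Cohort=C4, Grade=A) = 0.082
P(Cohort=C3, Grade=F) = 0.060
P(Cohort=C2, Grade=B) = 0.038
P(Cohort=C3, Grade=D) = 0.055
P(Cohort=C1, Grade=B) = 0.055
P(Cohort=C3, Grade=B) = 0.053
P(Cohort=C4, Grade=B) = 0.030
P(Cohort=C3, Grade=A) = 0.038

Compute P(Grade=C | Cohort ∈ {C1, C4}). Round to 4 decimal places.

P(Cohort=C1) = 0.030 + 0.055 + 0.074 + 0.062 + 0.014 = 0.235.
P(Cohort=C4) = 0.082 + 0.030 + 0.082 + 0.016 + 0.026 = 0.236.
P(Cohort ∈ {C1, C4}) = 0.235 + 0.236 = 0.471; P(Grade=C, Cohort ∈ {C1, C4}) = 0.074 + 0.082 = 0.156.
P(Grade=C | Cohort ∈ {C1, C4}) = 0.156/0.471 = 0.3312.

0.3312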